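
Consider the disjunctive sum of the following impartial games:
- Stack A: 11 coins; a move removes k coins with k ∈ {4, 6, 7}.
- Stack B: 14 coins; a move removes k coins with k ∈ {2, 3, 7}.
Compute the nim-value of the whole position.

2

Grundy values for stack A (subtraction set {4, 6, 7}):
k:     0  1  2  3  4  5  6  7  8  9 10 11
g(k):  0  0  0  0  1  1  1  1  2  2  2  0
So g(11) = 0.
Grundy values for stack B (subtraction set {2, 3, 7}):
g(0) = mex{} = 0
g(1) = mex{} = 0
g(2) = mex{0} = 1
g(3) = mex{0} = 1
g(4) = mex{0,1} = 2
g(5) = mex{1} = 0
g(6) = mex{1,2} = 0
g(7) = mex{0,2} = 1
g(8) = mex{0} = 1
g(9) = mex{0,1} = 2
g(10) = mex{1} = 0
g(11) = mex{1,2} = 0
g(12) = mex{0,2} = 1
g(13) = mex{0} = 1
g(14) = mex{0,1} = 2
So g(14) = 2.
The value of a disjunctive sum is the nim-sum of the parts.
Combined value = 0 XOR 2 = 2.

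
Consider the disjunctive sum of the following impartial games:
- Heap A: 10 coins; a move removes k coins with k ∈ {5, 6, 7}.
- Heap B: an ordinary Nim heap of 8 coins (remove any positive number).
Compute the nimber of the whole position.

Build the Grundy sequence for heap A with g(k) = mex{g(k−s) : s ∈ {5, 6, 7}, s ≤ k}:
k:     0  1  2  3  4  5  6  7  8  9 10
g(k):  0  0  0  0  0  1  1  1  1  1  2
So g(10) = 2.
Heap B is a plain Nim heap of size 8, so its Grundy value is 8.
By the Sprague-Grundy theorem, the Grundy value of a sum of independent games is the XOR of the component values.
Combined value = 2 ⊕ 8 = 10.

10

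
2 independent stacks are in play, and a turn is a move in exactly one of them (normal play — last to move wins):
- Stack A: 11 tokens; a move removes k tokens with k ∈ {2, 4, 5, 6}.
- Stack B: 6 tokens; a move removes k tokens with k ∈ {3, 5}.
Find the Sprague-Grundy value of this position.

3

Grundy values for stack A (subtraction set {2, 4, 5, 6}):
g(0) = mex{} = 0
g(1) = mex{} = 0
g(2) = mex{0} = 1
g(3) = mex{0} = 1
g(4) = mex{0,1} = 2
g(5) = mex{0,1} = 2
g(6) = mex{0,1,2} = 3
g(7) = mex{0,1,2} = 3
g(8) = mex{1,2,3} = 0
g(9) = mex{1,2,3} = 0
g(10) = mex{0,2,3} = 1
g(11) = mex{0,2,3} = 1
So g(11) = 1.
Grundy values for stack B (subtraction set {3, 5}):
k:     0  1  2  3  4  5  6
g(k):  0  0  0  1  1  1  2
So g(6) = 2.
The value of a disjunctive sum is the nim-sum of the parts.
Combined value = 1 XOR 2 = 3.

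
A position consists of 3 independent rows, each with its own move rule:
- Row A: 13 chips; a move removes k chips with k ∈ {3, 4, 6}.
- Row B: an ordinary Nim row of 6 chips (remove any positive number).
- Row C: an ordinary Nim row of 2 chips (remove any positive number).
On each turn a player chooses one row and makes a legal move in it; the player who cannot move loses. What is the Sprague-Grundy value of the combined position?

Build the Grundy sequence for row A with g(k) = mex{g(k−s) : s ∈ {3, 4, 6}, s ≤ k}:
g(0) = mex{} = 0
g(1) = mex{} = 0
g(2) = mex{} = 0
g(3) = mex{0} = 1
g(4) = mex{0} = 1
g(5) = mex{0} = 1
g(6) = mex{0,1} = 2
g(7) = mex{0,1} = 2
g(8) = mex{0,1} = 2
g(9) = mex{1,2} = 0
g(10) = mex{1,2} = 0
g(11) = mex{1,2} = 0
g(12) = mex{0,2} = 1
g(13) = mex{0,2} = 1
So g(13) = 1.
Row B is a plain Nim row of size 6, so its Grundy value is 6.
Row C is a plain Nim row of size 2, so its Grundy value is 2.
By the Sprague-Grundy theorem, the Grundy value of a sum of independent games is the XOR of the component values.
Combined value = 1 XOR 6 XOR 2 = 5.

5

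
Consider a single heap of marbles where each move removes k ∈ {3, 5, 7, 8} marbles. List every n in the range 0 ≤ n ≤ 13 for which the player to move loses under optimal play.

Build the Grundy sequence with g(k) = mex{g(k−s) : s ∈ {3, 5, 7, 8}, s ≤ k}:
g(0) = mex{} = 0
g(1) = mex{} = 0
g(2) = mex{} = 0
g(3) = mex{0} = 1
g(4) = mex{0} = 1
g(5) = mex{0} = 1
g(6) = mex{0,1} = 2
g(7) = mex{0,1} = 2
g(8) = mex{0,1} = 2
g(9) = mex{0,1,2} = 3
g(10) = mex{0,1,2} = 3
g(11) = mex{1,2} = 0
g(12) = mex{1,2,3} = 0
g(13) = mex{1,2,3} = 0
The P-positions (g = 0) in 0..13 are 0, 1, 2, 11, 12, 13.

0, 1, 2, 11, 12, 13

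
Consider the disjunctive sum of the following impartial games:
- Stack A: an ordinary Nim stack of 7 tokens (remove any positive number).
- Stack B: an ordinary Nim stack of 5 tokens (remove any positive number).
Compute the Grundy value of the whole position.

2

Stack A is a plain Nim stack of size 7, so its Grundy value is 7.
Stack B is a plain Nim stack of size 5, so its Grundy value is 5.
By the Sprague-Grundy theorem, the Grundy value of a sum of independent games is the XOR of the component values.
Combined value = 7 XOR 5 = 2.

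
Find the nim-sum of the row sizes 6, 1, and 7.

0

Compute the nim-sum pairwise:
6 ^ 1 = 7
7 ^ 7 = 0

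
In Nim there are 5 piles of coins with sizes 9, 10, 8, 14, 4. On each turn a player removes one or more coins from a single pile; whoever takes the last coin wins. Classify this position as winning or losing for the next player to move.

Compute the nim-sum pairwise:
9 XOR 10 = 3
3 XOR 8 = 11
11 XOR 14 = 5
5 XOR 4 = 1
The nim-sum is 1 ≠ 0, so this is an N-position: the player to move can win.

Winning position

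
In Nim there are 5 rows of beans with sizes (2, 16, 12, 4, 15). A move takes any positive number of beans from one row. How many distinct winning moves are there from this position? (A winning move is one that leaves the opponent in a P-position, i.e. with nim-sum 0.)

1

Nim-sum: 2 ^ 16 ^ 12 ^ 4 ^ 15 = 21.
The overall nim-sum is X = 21. A row of size p has a winning move iff p XOR X < p (reduce it to p XOR X).
  2: 2 XOR 21 = 23 ≥ 2 — no move.
  16: 16 XOR 21 = 5 < 16 — winning move (to 5).
  12: 12 XOR 21 = 25 ≥ 12 — no move.
  4: 4 XOR 21 = 17 ≥ 4 — no move.
  15: 15 XOR 21 = 26 ≥ 15 — no move.
That gives 1 winning move.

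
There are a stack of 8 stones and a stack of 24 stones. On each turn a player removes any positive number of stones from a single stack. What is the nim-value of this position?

16

Compute the nim-sum pairwise:
8 ^ 24 = 16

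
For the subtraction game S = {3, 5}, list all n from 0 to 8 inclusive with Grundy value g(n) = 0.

0, 1, 2, 8

Build the Grundy sequence with g(k) = mex{g(k−s) : s ∈ {3, 5}, s ≤ k}:
g(0) = mex{} = 0
g(1) = mex{} = 0
g(2) = mex{} = 0
g(3) = mex{0} = 1
g(4) = mex{0} = 1
g(5) = mex{0} = 1
g(6) = mex{0,1} = 2
g(7) = mex{0,1} = 2
g(8) = mex{1} = 0
The P-positions (g = 0) in 0..8 are 0, 1, 2, 8.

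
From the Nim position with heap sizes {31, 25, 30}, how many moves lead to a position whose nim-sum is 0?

3

Nim-sum: 31 ⊕ 25 ⊕ 30 = 24.
The overall nim-sum is X = 24. A heap of size p has a winning move iff p XOR X < p (reduce it to p XOR X).
  31: 31 XOR 24 = 7 < 31 — winning move (to 7).
  25: 25 XOR 24 = 1 < 25 — winning move (to 1).
  30: 30 XOR 24 = 6 < 30 — winning move (to 6).
That gives 3 winning moves.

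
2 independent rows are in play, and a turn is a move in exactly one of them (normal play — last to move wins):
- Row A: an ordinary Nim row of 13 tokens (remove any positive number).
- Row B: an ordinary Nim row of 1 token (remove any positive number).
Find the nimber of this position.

Row A is a plain Nim row of size 13, so its Grundy value is 13.
Row B is a plain Nim row of size 1, so its Grundy value is 1.
The value of a disjunctive sum is the nim-sum of the parts.
Combined value = 13 XOR 1 = 12.

12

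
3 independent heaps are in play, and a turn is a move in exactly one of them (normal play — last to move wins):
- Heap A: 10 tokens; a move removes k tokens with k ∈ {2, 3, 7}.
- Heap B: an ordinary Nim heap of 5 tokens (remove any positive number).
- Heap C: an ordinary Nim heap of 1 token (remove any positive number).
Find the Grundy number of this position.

4

For heap A, compute g(0), g(1), … with moves {2, 3, 7}:
g(0) = mex{} = 0
g(1) = mex{} = 0
g(2) = mex{0} = 1
g(3) = mex{0} = 1
g(4) = mex{0,1} = 2
g(5) = mex{1} = 0
g(6) = mex{1,2} = 0
g(7) = mex{0,2} = 1
g(8) = mex{0} = 1
g(9) = mex{0,1} = 2
g(10) = mex{1} = 0
So g(10) = 0.
Heap B is a plain Nim heap of size 5, so its Grundy value is 5.
Heap C is a plain Nim heap of size 1, so its Grundy value is 1.
The value of a disjunctive sum is the nim-sum of the parts.
Combined value = 0 XOR 5 XOR 1 = 4.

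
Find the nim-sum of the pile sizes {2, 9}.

In binary:
  0010  (2)
  1001  (9)
  ----
  1011  (11)

11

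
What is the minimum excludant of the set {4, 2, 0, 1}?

3

The values 0, 1, 2 are all present; 3 is the first non-negative integer missing from the set.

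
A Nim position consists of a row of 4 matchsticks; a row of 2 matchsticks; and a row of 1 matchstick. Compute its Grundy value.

7

Compute the nim-sum pairwise:
4 ^ 2 = 6
6 ^ 1 = 7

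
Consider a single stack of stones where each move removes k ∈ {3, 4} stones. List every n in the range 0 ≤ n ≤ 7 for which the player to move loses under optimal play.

Compute g(0), g(1), … for moves {3, 4}:
k:     0  1  2  3  4  5  6  7
g(k):  0  0  0  1  1  1  2  0
The P-positions (g = 0) in 0..7 are 0, 1, 2, 7.

0, 1, 2, 7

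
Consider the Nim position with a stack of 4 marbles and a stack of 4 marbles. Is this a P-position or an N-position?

Nim-sum: 4 XOR 4 = 0.
The nim-sum is 0, so this is a P-position: the player to move is in a losing position under optimal play.

P-position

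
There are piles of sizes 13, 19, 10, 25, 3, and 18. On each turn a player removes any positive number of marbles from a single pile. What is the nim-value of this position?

Compute the nim-sum pairwise:
13 ^ 19 = 30
30 ^ 10 = 20
20 ^ 25 = 13
13 ^ 3 = 14
14 ^ 18 = 28

28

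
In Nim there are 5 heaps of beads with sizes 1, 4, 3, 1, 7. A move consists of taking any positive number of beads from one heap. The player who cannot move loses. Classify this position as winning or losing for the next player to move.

Losing position

In binary:
  001  (1)
  100  (4)
  011  (3)
  001  (1)
  111  (7)
  ---
  000  (0)
The nim-sum is 0, so this is a P-position: the player to move is in a losing position under optimal play.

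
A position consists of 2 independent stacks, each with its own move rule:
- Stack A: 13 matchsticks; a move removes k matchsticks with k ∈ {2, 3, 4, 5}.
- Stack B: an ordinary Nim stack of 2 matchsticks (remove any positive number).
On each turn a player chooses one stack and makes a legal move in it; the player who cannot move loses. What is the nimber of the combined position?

Build the Grundy sequence for stack A with g(k) = mex{g(k−s) : s ∈ {2, 3, 4, 5}, s ≤ k}:
g(0) = mex{} = 0
g(1) = mex{} = 0
g(2) = mex{0} = 1
g(3) = mex{0} = 1
g(4) = mex{0,1} = 2
g(5) = mex{0,1} = 2
g(6) = mex{0,1,2} = 3
g(7) = mex{1,2} = 0
g(8) = mex{1,2,3} = 0
g(9) = mex{0,2,3} = 1
g(10) = mex{0,2,3} = 1
g(11) = mex{0,1,3} = 2
g(12) = mex{0,1} = 2
g(13) = mex{0,1,2} = 3
So g(13) = 3.
Stack B is a plain Nim stack of size 2, so its Grundy value is 2.
By the Sprague-Grundy theorem, the Grundy value of a sum of independent games is the XOR of the component values.
Combined value = 3 ⊕ 2 = 1.

1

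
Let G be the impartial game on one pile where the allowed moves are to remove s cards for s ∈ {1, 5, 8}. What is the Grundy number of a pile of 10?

Compute g(0), g(1), … for moves {1, 5, 8}:
k:     0  1  2  3  4  5  6  7  8  9 10
g(k):  0  1  0  1  0  1  0  1  2  3  2
So g(10) = 2.

2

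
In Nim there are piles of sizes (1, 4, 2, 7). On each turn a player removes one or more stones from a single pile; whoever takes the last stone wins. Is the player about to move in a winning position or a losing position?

Write each in binary and XOR column by column:
  001  (1)
  100  (4)
  010  (2)
  111  (7)
  ---
  000  (0)
The nim-sum is 0, so this is a P-position: the player to move is in a losing position under optimal play.

Losing position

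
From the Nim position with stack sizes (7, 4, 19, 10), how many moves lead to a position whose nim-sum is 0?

1

In binary:
  00111  (7)
  00100  (4)
  10011  (19)
  01010  (10)
  -----
  11010  (26)
The overall nim-sum is X = 26. A stack of size p has a winning move iff p XOR X < p (reduce it to p XOR X).
  7: 7 XOR 26 = 29 ≥ 7 — no move.
  4: 4 XOR 26 = 30 ≥ 4 — no move.
  19: 19 XOR 26 = 9 < 19 — winning move (to 9).
  10: 10 XOR 26 = 16 ≥ 10 — no move.
That gives 1 winning move.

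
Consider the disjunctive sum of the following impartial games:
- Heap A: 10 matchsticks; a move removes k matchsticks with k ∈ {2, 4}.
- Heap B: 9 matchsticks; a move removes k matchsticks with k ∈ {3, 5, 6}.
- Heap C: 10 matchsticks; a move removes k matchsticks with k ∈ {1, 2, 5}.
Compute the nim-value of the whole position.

3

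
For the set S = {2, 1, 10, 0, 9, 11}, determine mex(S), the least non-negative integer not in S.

3

The values 0, 1, 2 are all present; 3 is the first non-negative integer missing from the set.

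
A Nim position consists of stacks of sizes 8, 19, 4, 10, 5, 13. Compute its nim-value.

Write each in binary and XOR column by column:
  01000  (8)
  10011  (19)
  00100  (4)
  01010  (10)
  00101  (5)
  01101  (13)
  -----
  11101  (29)

29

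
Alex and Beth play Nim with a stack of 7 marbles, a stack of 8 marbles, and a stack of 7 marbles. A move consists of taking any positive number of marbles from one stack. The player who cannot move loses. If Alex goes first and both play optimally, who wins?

Compute the nim-sum pairwise:
7 XOR 8 = 15
15 XOR 7 = 8
The nim-sum is 8 ≠ 0, so this is an N-position: the player to move can win; Alex has a winning move.

Alex wins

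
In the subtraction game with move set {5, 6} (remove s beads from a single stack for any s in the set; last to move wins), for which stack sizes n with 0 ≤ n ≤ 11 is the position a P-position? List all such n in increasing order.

0, 1, 2, 3, 4, 11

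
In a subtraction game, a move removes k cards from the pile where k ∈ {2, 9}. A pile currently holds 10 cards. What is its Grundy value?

Compute g(0), g(1), … for moves {2, 9}:
g(0) = mex{} = 0
g(1) = mex{} = 0
g(2) = mex{0} = 1
g(3) = mex{0} = 1
g(4) = mex{1} = 0
g(5) = mex{1} = 0
g(6) = mex{0} = 1
g(7) = mex{0} = 1
g(8) = mex{1} = 0
g(9) = mex{0,1} = 2
g(10) = mex{0} = 1
So g(10) = 1.

1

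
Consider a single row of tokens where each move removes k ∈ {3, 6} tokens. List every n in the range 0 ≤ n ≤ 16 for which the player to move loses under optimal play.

Grundy values for subtraction set {3, 6}:
k:     0  1  2  3  4  5  6  7  8  9 10 11 12 13 14 15 16
g(k):  0  0  0  1  1  1  2  2  2  0  0  0  1  1  1  2  2
The P-positions (g = 0) in 0..16 are 0, 1, 2, 9, 10, 11.

0, 1, 2, 9, 10, 11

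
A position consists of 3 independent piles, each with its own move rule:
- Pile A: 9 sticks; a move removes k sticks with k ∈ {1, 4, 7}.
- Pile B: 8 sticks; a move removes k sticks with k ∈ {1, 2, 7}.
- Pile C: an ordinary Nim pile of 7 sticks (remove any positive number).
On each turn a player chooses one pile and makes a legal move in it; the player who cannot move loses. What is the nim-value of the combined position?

Grundy values for pile A (subtraction set {1, 4, 7}):
k:     0  1  2  3  4  5  6  7  8  9
g(k):  0  1  0  1  2  0  1  2  0  1
So g(9) = 1.
Grundy values for pile B (subtraction set {1, 2, 7}):
k:     0  1  2  3  4  5  6  7  8
g(k):  0  1  2  0  1  2  0  1  2
So g(8) = 2.
Pile C is a plain Nim pile of size 7, so its Grundy value is 7.
By the Sprague-Grundy theorem, the Grundy value of a sum of independent games is the XOR of the component values.
Combined value = 1 XOR 2 XOR 7 = 4.

4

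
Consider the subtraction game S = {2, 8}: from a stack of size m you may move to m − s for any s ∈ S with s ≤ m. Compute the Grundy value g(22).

1

Compute g(0), g(1), … for moves {2, 8}:
k:     0  1  2  3  4  5  6  7  8  9 10 11 12 13 14 15 16 17 18 19 20 21 22
g(k):  0  0  1  1  0  0  1  1  2  2  0  0  1  1  0  0  1  1  2  2  0  0  1
So g(22) = 1.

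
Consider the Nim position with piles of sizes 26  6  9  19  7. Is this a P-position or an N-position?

Compute the nim-sum pairwise:
26 ⊕ 6 = 28
28 ⊕ 9 = 21
21 ⊕ 19 = 6
6 ⊕ 7 = 1
The nim-sum is 1 ≠ 0, so this is an N-position: the player to move can win.

N-position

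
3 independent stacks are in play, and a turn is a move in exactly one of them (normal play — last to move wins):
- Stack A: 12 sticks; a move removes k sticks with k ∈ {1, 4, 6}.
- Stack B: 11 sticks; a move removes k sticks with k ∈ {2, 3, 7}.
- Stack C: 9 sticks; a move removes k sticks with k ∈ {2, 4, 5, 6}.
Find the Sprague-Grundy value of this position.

0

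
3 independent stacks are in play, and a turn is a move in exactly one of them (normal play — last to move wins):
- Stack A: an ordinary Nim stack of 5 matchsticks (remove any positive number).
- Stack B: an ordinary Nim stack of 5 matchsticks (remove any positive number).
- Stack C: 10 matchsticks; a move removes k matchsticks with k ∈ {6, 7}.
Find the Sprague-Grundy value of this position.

1

Stack A is a plain Nim stack of size 5, so its Grundy value is 5.
Stack B is a plain Nim stack of size 5, so its Grundy value is 5.
For stack C, compute g(0), g(1), … with moves {6, 7}:
k:     0  1  2  3  4  5  6  7  8  9 10
g(k):  0  0  0  0  0  0  1  1  1  1  1
So g(10) = 1.
The value of a disjunctive sum is the nim-sum of the parts.
Combined value = 5 ⊕ 5 ⊕ 1 = 1.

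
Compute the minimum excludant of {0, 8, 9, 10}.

1

0 is in the set but 1 is not, so the mex is 1.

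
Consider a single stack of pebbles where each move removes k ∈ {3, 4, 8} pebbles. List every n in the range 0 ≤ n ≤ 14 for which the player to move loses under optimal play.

Build the Grundy sequence with g(k) = mex{g(k−s) : s ∈ {3, 4, 8}, s ≤ k}:
g(0) = mex{} = 0
g(1) = mex{} = 0
g(2) = mex{} = 0
g(3) = mex{0} = 1
g(4) = mex{0} = 1
g(5) = mex{0} = 1
g(6) = mex{0,1} = 2
g(7) = mex{1} = 0
g(8) = mex{0,1} = 2
g(9) = mex{0,1,2} = 3
g(10) = mex{0,2} = 1
g(11) = mex{0,1,2} = 3
g(12) = mex{1,2,3} = 0
g(13) = mex{1,3} = 0
g(14) = mex{1,2,3} = 0
The P-positions (g = 0) in 0..14 are 0, 1, 2, 7, 12, 13, 14.

0, 1, 2, 7, 12, 13, 14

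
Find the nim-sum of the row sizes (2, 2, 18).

18

Nim-sum: 2 ^ 2 ^ 18 = 18.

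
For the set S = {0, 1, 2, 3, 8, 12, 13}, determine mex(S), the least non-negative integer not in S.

4

The values 0, 1, 2, 3 are all present; 4 is the first non-negative integer missing from the set.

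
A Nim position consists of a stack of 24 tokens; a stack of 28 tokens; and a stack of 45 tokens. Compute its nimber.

In binary:
  011000  (24)
  011100  (28)
  101101  (45)
  ------
  101001  (41)

41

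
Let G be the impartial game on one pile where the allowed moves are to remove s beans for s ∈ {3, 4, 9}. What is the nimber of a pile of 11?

1

Compute g(0), g(1), … for moves {3, 4, 9}:
g(0) = mex{} = 0
g(1) = mex{} = 0
g(2) = mex{} = 0
g(3) = mex{0} = 1
g(4) = mex{0} = 1
g(5) = mex{0} = 1
g(6) = mex{0,1} = 2
g(7) = mex{1} = 0
g(8) = mex{1} = 0
g(9) = mex{0,1,2} = 3
g(10) = mex{0,2} = 1
g(11) = mex{0} = 1
So g(11) = 1.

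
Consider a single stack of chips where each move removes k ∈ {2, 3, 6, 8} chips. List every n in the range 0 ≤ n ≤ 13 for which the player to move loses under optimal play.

Compute g(0), g(1), … for moves {2, 3, 6, 8}:
k:     0  1  2  3  4  5  6  7  8  9 10 11 12 13
g(k):  0  0  1  1  2  0  3  1  2  2  0  3  1  2
The P-positions (g = 0) in 0..13 are 0, 1, 5, 10.

0, 1, 5, 10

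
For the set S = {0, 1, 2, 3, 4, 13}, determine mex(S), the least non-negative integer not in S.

The values 0, 1, 2, 3, 4 are all present; 5 is the first non-negative integer missing from the set.

5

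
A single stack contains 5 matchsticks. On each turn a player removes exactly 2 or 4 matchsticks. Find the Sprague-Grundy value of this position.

Compute g(0), g(1), … for moves {2, 4}:
k:     0  1  2  3  4  5
g(k):  0  0  1  1  2  2
So g(5) = 2.

2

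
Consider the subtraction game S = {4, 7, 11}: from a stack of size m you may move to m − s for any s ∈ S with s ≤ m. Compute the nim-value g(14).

3

Build the Grundy sequence with g(k) = mex{g(k−s) : s ∈ {4, 7, 11}, s ≤ k}:
g(0) = mex{} = 0
g(1) = mex{} = 0
g(2) = mex{} = 0
g(3) = mex{} = 0
g(4) = mex{0} = 1
g(5) = mex{0} = 1
g(6) = mex{0} = 1
g(7) = mex{0} = 1
g(8) = mex{0,1} = 2
g(9) = mex{0,1} = 2
g(10) = mex{0,1} = 2
g(11) = mex{0,1} = 2
g(12) = mex{0,1,2} = 3
g(13) = mex{0,1,2} = 3
g(14) = mex{0,1,2} = 3
So g(14) = 3.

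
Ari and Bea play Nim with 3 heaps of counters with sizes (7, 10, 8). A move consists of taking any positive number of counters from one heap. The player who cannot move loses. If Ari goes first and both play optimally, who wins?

Compute the nim-sum pairwise:
7 ^ 10 = 13
13 ^ 8 = 5
The nim-sum is 5 ≠ 0, so this is an N-position: the player to move can win; Ari has a winning move.

Ari wins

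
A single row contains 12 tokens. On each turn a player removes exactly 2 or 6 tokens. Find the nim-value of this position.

0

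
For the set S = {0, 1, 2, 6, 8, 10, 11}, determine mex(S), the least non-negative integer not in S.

The values 0, 1, 2 are all present; 3 is the first non-negative integer missing from the set.

3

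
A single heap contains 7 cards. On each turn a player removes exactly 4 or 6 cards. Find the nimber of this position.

1

Build the Grundy sequence with g(k) = mex{g(k−s) : s ∈ {4, 6}, s ≤ k}:
g(0) = mex{} = 0
g(1) = mex{} = 0
g(2) = mex{} = 0
g(3) = mex{} = 0
g(4) = mex{0} = 1
g(5) = mex{0} = 1
g(6) = mex{0} = 1
g(7) = mex{0} = 1
So g(7) = 1.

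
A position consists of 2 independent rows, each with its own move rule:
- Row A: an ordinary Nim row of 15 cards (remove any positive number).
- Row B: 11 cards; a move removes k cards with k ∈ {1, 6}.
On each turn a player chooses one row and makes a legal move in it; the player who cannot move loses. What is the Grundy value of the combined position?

15

Row A is a plain Nim row of size 15, so its Grundy value is 15.
For row B, compute g(0), g(1), … with moves {1, 6}:
k:     0  1  2  3  4  5  6  7  8  9 10 11
g(k):  0  1  0  1  0  1  2  0  1  0  1  0
So g(11) = 0.
By the Sprague-Grundy theorem, the Grundy value of a sum of independent games is the XOR of the component values.
Combined value = 15 XOR 0 = 15.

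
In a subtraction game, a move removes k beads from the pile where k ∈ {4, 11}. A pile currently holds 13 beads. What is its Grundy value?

1

Build the Grundy sequence with g(k) = mex{g(k−s) : s ∈ {4, 11}, s ≤ k}:
k:     0  1  2  3  4  5  6  7  8  9 10 11 12 13
g(k):  0  0  0  0  1  1  1  1  0  0  0  2  1  1
So g(13) = 1.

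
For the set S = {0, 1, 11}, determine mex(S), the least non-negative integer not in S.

The values 0, 1 are all present; 2 is the first non-negative integer missing from the set.

2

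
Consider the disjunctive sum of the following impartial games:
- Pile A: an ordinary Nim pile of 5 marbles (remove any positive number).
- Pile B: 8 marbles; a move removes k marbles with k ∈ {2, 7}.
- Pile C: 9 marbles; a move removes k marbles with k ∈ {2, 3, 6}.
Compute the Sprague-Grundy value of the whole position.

Pile A is a plain Nim pile of size 5, so its Grundy value is 5.
Build the Grundy sequence for pile B with g(k) = mex{g(k−s) : s ∈ {2, 7}, s ≤ k}:
g(0) = mex{} = 0
g(1) = mex{} = 0
g(2) = mex{0} = 1
g(3) = mex{0} = 1
g(4) = mex{1} = 0
g(5) = mex{1} = 0
g(6) = mex{0} = 1
g(7) = mex{0} = 1
g(8) = mex{0,1} = 2
So g(8) = 2.
Build the Grundy sequence for pile C with g(k) = mex{g(k−s) : s ∈ {2, 3, 6}, s ≤ k}:
g(0) = mex{} = 0
g(1) = mex{} = 0
g(2) = mex{0} = 1
g(3) = mex{0} = 1
g(4) = mex{0,1} = 2
g(5) = mex{1} = 0
g(6) = mex{0,1,2} = 3
g(7) = mex{0,2} = 1
g(8) = mex{0,1,3} = 2
g(9) = mex{1,3} = 0
So g(9) = 0.
By the Sprague-Grundy theorem, the Grundy value of a sum of independent games is the XOR of the component values.
Combined value = 5 ⊕ 2 ⊕ 0 = 7.

7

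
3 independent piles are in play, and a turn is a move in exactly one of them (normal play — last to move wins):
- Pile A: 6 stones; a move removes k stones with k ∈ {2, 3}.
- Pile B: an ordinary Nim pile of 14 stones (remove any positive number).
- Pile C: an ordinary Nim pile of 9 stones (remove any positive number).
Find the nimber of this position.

7

Grundy values for pile A (subtraction set {2, 3}):
k:     0  1  2  3  4  5  6
g(k):  0  0  1  1  2  0  0
So g(6) = 0.
Pile B is a plain Nim pile of size 14, so its Grundy value is 14.
Pile C is a plain Nim pile of size 9, so its Grundy value is 9.
By the Sprague-Grundy theorem, the Grundy value of a sum of independent games is the XOR of the component values.
Combined value = 0 XOR 14 XOR 9 = 7.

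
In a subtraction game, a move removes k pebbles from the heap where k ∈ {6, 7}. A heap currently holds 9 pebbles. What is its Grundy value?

1

Compute g(0), g(1), … for moves {6, 7}:
k:     0  1  2  3  4  5  6  7  8  9
g(k):  0  0  0  0  0  0  1  1  1  1
So g(9) = 1.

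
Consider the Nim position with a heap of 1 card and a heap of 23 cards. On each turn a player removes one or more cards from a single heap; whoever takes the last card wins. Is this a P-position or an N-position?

N-position

Nim-sum: 1 ⊕ 23 = 22.
The nim-sum is 22 ≠ 0, so this is an N-position: the player to move can win.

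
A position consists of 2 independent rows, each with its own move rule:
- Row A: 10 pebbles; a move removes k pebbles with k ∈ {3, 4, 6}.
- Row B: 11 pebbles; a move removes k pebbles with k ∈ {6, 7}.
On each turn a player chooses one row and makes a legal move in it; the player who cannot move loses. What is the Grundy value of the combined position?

Build the Grundy sequence for row A with g(k) = mex{g(k−s) : s ∈ {3, 4, 6}, s ≤ k}:
k:     0  1  2  3  4  5  6  7  8  9 10
g(k):  0  0  0  1  1  1  2  2  2  0  0
So g(10) = 0.
For row B, compute g(0), g(1), … with moves {6, 7}:
k:     0  1  2  3  4  5  6  7  8  9 10 11
g(k):  0  0  0  0  0  0  1  1  1  1  1  1
So g(11) = 1.
By the Sprague-Grundy theorem, the Grundy value of a sum of independent games is the XOR of the component values.
Combined value = 0 XOR 1 = 1.

1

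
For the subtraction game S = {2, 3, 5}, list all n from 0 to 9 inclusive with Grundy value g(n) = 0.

Grundy values for subtraction set {2, 3, 5}:
k:     0  1  2  3  4  5  6  7  8  9
g(k):  0  0  1  1  2  2  3  0  0  1
The P-positions (g = 0) in 0..9 are 0, 1, 7, 8.

0, 1, 7, 8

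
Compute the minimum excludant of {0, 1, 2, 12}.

The values 0, 1, 2 are all present; 3 is the first non-negative integer missing from the set.

3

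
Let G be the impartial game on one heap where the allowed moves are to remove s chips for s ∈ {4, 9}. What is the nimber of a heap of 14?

0

Compute g(0), g(1), … for moves {4, 9}:
g(0) = mex{} = 0
g(1) = mex{} = 0
g(2) = mex{} = 0
g(3) = mex{} = 0
g(4) = mex{0} = 1
g(5) = mex{0} = 1
g(6) = mex{0} = 1
g(7) = mex{0} = 1
g(8) = mex{1} = 0
g(9) = mex{0,1} = 2
g(10) = mex{0,1} = 2
g(11) = mex{0,1} = 2
g(12) = mex{0} = 1
g(13) = mex{1,2} = 0
g(14) = mex{1,2} = 0
So g(14) = 0.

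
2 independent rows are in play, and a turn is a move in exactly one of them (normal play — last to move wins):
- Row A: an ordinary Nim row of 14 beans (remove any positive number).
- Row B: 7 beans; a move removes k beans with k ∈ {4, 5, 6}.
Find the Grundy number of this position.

Row A is a plain Nim row of size 14, so its Grundy value is 14.
Grundy values for row B (subtraction set {4, 5, 6}):
k:     0  1  2  3  4  5  6  7
g(k):  0  0  0  0  1  1  1  1
So g(7) = 1.
The value of a disjunctive sum is the nim-sum of the parts.
Combined value = 14 ⊕ 1 = 15.

15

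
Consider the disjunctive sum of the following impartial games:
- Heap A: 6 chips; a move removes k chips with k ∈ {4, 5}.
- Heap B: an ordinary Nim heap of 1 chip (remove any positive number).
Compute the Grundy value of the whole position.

Grundy values for heap A (subtraction set {4, 5}):
k:     0  1  2  3  4  5  6
g(k):  0  0  0  0  1  1  1
So g(6) = 1.
Heap B is a plain Nim heap of size 1, so its Grundy value is 1.
The value of a disjunctive sum is the nim-sum of the parts.
Combined value = 1 XOR 1 = 0.

0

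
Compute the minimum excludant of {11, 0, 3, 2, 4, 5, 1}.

6

The values 0, 1, 2, 3, 4, 5 are all present; 6 is the first non-negative integer missing from the set.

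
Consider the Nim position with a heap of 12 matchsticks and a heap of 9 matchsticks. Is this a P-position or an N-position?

Nim-sum: 12 XOR 9 = 5.
The nim-sum is 5 ≠ 0, so this is an N-position: the player to move can win.

N-position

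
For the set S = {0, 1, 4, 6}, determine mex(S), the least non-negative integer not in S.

2

The values 0, 1 are all present; 2 is the first non-negative integer missing from the set.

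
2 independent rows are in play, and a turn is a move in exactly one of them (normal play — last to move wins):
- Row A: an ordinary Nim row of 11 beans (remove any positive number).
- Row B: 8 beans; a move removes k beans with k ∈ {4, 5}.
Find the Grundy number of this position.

Row A is a plain Nim row of size 11, so its Grundy value is 11.
Grundy values for row B (subtraction set {4, 5}):
k:     0  1  2  3  4  5  6  7  8
g(k):  0  0  0  0  1  1  1  1  2
So g(8) = 2.
By the Sprague-Grundy theorem, the Grundy value of a sum of independent games is the XOR of the component values.
Combined value = 11 ⊕ 2 = 9.

9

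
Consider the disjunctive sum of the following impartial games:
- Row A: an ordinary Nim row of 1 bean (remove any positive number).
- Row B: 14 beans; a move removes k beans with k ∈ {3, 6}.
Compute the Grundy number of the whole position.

Row A is a plain Nim row of size 1, so its Grundy value is 1.
Build the Grundy sequence for row B with g(k) = mex{g(k−s) : s ∈ {3, 6}, s ≤ k}:
g(0) = mex{} = 0
g(1) = mex{} = 0
g(2) = mex{} = 0
g(3) = mex{0} = 1
g(4) = mex{0} = 1
g(5) = mex{0} = 1
g(6) = mex{0,1} = 2
g(7) = mex{0,1} = 2
g(8) = mex{0,1} = 2
g(9) = mex{1,2} = 0
g(10) = mex{1,2} = 0
g(11) = mex{1,2} = 0
g(12) = mex{0,2} = 1
g(13) = mex{0,2} = 1
g(14) = mex{0,2} = 1
So g(14) = 1.
The value of a disjunctive sum is the nim-sum of the parts.
Combined value = 1 XOR 1 = 0.

0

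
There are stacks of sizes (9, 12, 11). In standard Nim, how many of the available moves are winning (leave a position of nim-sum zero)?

3

Compute the nim-sum pairwise:
9 XOR 12 = 5
5 XOR 11 = 14
The overall nim-sum is X = 14. A stack of size p has a winning move iff p XOR X < p (reduce it to p XOR X).
  9: 9 XOR 14 = 7 < 9 — winning move (to 7).
  12: 12 XOR 14 = 2 < 12 — winning move (to 2).
  11: 11 XOR 14 = 5 < 11 — winning move (to 5).
That gives 3 winning moves.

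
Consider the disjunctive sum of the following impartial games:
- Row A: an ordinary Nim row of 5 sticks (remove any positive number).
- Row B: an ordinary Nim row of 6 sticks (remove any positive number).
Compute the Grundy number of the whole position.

3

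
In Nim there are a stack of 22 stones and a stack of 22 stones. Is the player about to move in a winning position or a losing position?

Losing position

Nim-sum: 22 XOR 22 = 0.
The nim-sum is 0, so this is a P-position: the player to move is in a losing position under optimal play.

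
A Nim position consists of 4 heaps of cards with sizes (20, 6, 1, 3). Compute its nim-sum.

Bitwise XOR of the heap sizes:
  10100  (20)
  00110  (6)
  00001  (1)
  00011  (3)
  -----
  10000  (16)

16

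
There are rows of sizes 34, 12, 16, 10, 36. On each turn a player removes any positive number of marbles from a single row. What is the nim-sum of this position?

16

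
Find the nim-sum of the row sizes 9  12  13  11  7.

4

Nim-sum: 9 XOR 12 XOR 13 XOR 11 XOR 7 = 4.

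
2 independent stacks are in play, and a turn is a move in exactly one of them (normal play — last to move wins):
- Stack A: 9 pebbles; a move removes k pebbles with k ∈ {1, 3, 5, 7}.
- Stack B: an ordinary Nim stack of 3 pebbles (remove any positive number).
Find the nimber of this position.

2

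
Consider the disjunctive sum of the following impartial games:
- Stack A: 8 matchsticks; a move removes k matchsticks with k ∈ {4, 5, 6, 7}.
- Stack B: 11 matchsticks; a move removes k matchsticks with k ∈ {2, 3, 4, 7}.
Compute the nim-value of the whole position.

2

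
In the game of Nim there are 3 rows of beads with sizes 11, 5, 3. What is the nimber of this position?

13

Nim-sum: 11 ^ 5 ^ 3 = 13.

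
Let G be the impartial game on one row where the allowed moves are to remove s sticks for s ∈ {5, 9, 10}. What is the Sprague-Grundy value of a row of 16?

0

Build the Grundy sequence with g(k) = mex{g(k−s) : s ∈ {5, 9, 10}, s ≤ k}:
k:     0  1  2  3  4  5  6  7  8  9 10 11 12 13 14 15 16
g(k):  0  0  0  0  0  1  1  1  1  1  2  2  2  2  2  0  0
So g(16) = 0.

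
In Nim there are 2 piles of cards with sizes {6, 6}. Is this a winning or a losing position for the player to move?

Losing position

Compute the nim-sum pairwise:
6 ⊕ 6 = 0
The nim-sum is 0, so this is a P-position: the player to move is in a losing position under optimal play.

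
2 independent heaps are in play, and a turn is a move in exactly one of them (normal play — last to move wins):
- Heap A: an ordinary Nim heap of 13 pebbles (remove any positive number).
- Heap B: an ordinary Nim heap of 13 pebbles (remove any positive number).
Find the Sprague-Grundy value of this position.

0

Heap A is a plain Nim heap of size 13, so its Grundy value is 13.
Heap B is a plain Nim heap of size 13, so its Grundy value is 13.
By the Sprague-Grundy theorem, the Grundy value of a sum of independent games is the XOR of the component values.
Combined value = 13 ⊕ 13 = 0.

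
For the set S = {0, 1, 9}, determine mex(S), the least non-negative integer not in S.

The values 0, 1 are all present; 2 is the first non-negative integer missing from the set.

2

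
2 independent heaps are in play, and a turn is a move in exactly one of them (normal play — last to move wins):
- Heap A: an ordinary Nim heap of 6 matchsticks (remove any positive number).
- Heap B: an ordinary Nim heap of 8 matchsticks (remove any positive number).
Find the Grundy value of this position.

14

Heap A is a plain Nim heap of size 6, so its Grundy value is 6.
Heap B is a plain Nim heap of size 8, so its Grundy value is 8.
By the Sprague-Grundy theorem, the Grundy value of a sum of independent games is the XOR of the component values.
Combined value = 6 XOR 8 = 14.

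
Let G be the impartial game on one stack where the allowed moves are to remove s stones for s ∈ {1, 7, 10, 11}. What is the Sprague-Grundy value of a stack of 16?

Grundy values for subtraction set {1, 7, 10, 11}:
k:     0  1  2  3  4  5  6  7  8  9 10 11 12 13 14 15 16
g(k):  0  1  0  1  0  1  0  1  0  1  2  3  2  3  2  3  2
So g(16) = 2.

2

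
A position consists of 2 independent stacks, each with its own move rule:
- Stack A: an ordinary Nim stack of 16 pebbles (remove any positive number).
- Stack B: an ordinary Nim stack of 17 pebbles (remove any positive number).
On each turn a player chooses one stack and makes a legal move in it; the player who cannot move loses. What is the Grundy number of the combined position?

1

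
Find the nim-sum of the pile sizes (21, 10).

Nim-sum: 21 ^ 10 = 31.

31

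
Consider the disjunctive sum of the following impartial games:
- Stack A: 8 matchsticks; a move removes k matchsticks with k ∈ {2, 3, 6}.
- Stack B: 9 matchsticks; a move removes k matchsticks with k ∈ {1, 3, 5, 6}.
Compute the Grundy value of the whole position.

1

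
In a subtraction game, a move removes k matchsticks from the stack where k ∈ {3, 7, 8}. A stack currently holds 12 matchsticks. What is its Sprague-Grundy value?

0

Compute g(0), g(1), … for moves {3, 7, 8}:
k:     0  1  2  3  4  5  6  7  8  9 10 11 12
g(k):  0  0  0  1  1  1  0  2  2  1  3  0  0
So g(12) = 0.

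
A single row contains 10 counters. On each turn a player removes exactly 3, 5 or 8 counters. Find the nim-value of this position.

Compute g(0), g(1), … for moves {3, 5, 8}:
g(0) = mex{} = 0
g(1) = mex{} = 0
g(2) = mex{} = 0
g(3) = mex{0} = 1
g(4) = mex{0} = 1
g(5) = mex{0} = 1
g(6) = mex{0,1} = 2
g(7) = mex{0,1} = 2
g(8) = mex{0,1} = 2
g(9) = mex{0,1,2} = 3
g(10) = mex{0,1,2} = 3
So g(10) = 3.

3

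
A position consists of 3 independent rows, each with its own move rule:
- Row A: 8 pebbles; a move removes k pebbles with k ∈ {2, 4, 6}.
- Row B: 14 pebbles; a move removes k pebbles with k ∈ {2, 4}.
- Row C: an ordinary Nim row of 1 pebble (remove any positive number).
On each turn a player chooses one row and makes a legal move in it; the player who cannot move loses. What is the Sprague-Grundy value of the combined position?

0

Grundy values for row A (subtraction set {2, 4, 6}):
g(0) = mex{} = 0
g(1) = mex{} = 0
g(2) = mex{0} = 1
g(3) = mex{0} = 1
g(4) = mex{0,1} = 2
g(5) = mex{0,1} = 2
g(6) = mex{0,1,2} = 3
g(7) = mex{0,1,2} = 3
g(8) = mex{1,2,3} = 0
So g(8) = 0.
Grundy values for row B (subtraction set {2, 4}):
g(0) = mex{} = 0
g(1) = mex{} = 0
g(2) = mex{0} = 1
g(3) = mex{0} = 1
g(4) = mex{0,1} = 2
g(5) = mex{0,1} = 2
g(6) = mex{1,2} = 0
g(7) = mex{1,2} = 0
g(8) = mex{0,2} = 1
g(9) = mex{0,2} = 1
g(10) = mex{0,1} = 2
g(11) = mex{0,1} = 2
g(12) = mex{1,2} = 0
g(13) = mex{1,2} = 0
g(14) = mex{0,2} = 1
So g(14) = 1.
Row C is a plain Nim row of size 1, so its Grundy value is 1.
The value of a disjunctive sum is the nim-sum of the parts.
Combined value = 0 ⊕ 1 ⊕ 1 = 0.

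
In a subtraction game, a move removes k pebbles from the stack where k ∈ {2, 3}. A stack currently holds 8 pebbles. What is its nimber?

Compute g(0), g(1), … for moves {2, 3}:
k:     0  1  2  3  4  5  6  7  8
g(k):  0  0  1  1  2  0  0  1  1
So g(8) = 1.

1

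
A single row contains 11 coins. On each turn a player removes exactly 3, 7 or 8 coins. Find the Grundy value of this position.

Build the Grundy sequence with g(k) = mex{g(k−s) : s ∈ {3, 7, 8}, s ≤ k}:
k:     0  1  2  3  4  5  6  7  8  9 10 11
g(k):  0  0  0  1  1  1  0  2  2  1  3  0
So g(11) = 0.

0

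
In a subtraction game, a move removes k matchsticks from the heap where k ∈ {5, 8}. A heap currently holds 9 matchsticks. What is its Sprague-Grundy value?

Compute g(0), g(1), … for moves {5, 8}:
g(0) = mex{} = 0
g(1) = mex{} = 0
g(2) = mex{} = 0
g(3) = mex{} = 0
g(4) = mex{} = 0
g(5) = mex{0} = 1
g(6) = mex{0} = 1
g(7) = mex{0} = 1
g(8) = mex{0} = 1
g(9) = mex{0} = 1
So g(9) = 1.

1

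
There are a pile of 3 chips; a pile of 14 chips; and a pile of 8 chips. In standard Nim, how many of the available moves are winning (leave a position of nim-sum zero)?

1

Compute the nim-sum pairwise:
3 ^ 14 = 13
13 ^ 8 = 5
The overall nim-sum is X = 5. A pile of size p has a winning move iff p XOR X < p (reduce it to p XOR X).
  3: 3 XOR 5 = 6 ≥ 3 — no move.
  14: 14 XOR 5 = 11 < 14 — winning move (to 11).
  8: 8 XOR 5 = 13 ≥ 8 — no move.
That gives 1 winning move.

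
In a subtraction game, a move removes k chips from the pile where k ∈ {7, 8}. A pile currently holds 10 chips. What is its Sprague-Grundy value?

Compute g(0), g(1), … for moves {7, 8}:
g(0) = mex{} = 0
g(1) = mex{} = 0
g(2) = mex{} = 0
g(3) = mex{} = 0
g(4) = mex{} = 0
g(5) = mex{} = 0
g(6) = mex{} = 0
g(7) = mex{0} = 1
g(8) = mex{0} = 1
g(9) = mex{0} = 1
g(10) = mex{0} = 1
So g(10) = 1.

1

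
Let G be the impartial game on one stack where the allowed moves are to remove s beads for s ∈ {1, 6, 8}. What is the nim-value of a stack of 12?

1

Compute g(0), g(1), … for moves {1, 6, 8}:
k:     0  1  2  3  4  5  6  7  8  9 10 11 12
g(k):  0  1  0  1  0  1  2  0  1  0  1  0  1
So g(12) = 1.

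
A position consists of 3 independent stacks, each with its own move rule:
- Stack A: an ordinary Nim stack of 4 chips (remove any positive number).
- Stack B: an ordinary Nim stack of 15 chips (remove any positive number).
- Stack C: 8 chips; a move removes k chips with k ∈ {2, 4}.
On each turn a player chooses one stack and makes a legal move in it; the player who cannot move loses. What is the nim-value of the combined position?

Stack A is a plain Nim stack of size 4, so its Grundy value is 4.
Stack B is a plain Nim stack of size 15, so its Grundy value is 15.
For stack C, compute g(0), g(1), … with moves {2, 4}:
k:     0  1  2  3  4  5  6  7  8
g(k):  0  0  1  1  2  2  0  0  1
So g(8) = 1.
The value of a disjunctive sum is the nim-sum of the parts.
Combined value = 4 ⊕ 15 ⊕ 1 = 10.

10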